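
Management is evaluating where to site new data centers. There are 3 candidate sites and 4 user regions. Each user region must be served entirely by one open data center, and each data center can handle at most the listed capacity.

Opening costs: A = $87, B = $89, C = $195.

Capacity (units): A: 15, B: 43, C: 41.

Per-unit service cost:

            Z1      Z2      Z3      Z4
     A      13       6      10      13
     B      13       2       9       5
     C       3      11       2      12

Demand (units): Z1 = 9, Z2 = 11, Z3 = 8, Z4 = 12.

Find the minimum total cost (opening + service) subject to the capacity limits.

Open {B}: Z1→B 13·9=117, Z2→B 2·11=22, Z3→B 9·8=72, Z4→B 5·12=60.
Loads: B carries 40/43. Service 271; fixed 89; total 360.
Next best feasible plan costs 409.

Minimum total cost: 360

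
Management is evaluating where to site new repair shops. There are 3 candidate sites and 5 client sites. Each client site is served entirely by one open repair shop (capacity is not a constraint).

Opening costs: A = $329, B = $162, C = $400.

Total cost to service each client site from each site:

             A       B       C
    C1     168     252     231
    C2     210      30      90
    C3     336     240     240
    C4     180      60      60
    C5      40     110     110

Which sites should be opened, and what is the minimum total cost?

Open B only; minimum total cost 854.

For any fixed open set, each client site goes to its cheapest open site; total = fixed + service.
{B}: C1→B 252, C2→B 30, C3→B 240, C4→B 60, C5→B 110. Service 692; fixed 162; total 854.
{A, B}: service 538 + fixed 491 = 1029
{C}: service 731 + fixed 400 = 1131
{A, B, C}: service 538 + fixed 891 = 1429
No other subset beats 854.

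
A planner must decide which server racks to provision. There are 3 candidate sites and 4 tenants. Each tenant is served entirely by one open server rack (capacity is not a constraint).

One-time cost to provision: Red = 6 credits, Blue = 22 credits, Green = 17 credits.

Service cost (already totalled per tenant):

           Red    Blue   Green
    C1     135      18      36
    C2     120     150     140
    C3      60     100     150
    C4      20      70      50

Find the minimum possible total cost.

Minimum total cost: 246

For any fixed open set, each tenant goes to its cheapest open site; total = fixed + service.
{Red, Blue}: C1→Blue 18, C2→Red 120, C3→Red 60, C4→Red 20. Service 218; fixed 28; total 246.
{Red, Green}: C1→Green 36, C2→Red 120, C3→Red 60, C4→Red 20. Service 236; fixed 23; total 259.
{Red, Blue, Green}: service 218 + fixed 45 = 263
{Red}: C1→Red 135, C2→Red 120, C3→Red 60, C4→Red 20. Service 335; fixed 6; total 341.
No other subset beats 246.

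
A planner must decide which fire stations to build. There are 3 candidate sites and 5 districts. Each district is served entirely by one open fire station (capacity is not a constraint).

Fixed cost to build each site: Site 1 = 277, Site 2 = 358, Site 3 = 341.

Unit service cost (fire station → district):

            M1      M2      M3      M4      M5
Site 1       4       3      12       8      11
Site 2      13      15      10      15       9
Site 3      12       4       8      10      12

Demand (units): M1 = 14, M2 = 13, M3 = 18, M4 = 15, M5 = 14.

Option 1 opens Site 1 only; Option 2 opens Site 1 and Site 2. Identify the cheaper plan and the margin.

Option 1 is cheaper by 294.

Option 1: {Site 1}: M1→Site 1 4·14=56, M2→Site 1 3·13=39, M3→Site 1 12·18=216, M4→Site 1 8·15=120, M5→Site 1 11·14=154. Service 585; fixed 277; total 862.
Option 2: {Site 1, Site 2}: M1→Site 1 4·14=56, M2→Site 1 3·13=39, M3→Site 2 10·18=180, M4→Site 1 8·15=120, M5→Site 2 9·14=126. Service 521; fixed 635; total 1156.
Difference: |862 − 1156| = 294.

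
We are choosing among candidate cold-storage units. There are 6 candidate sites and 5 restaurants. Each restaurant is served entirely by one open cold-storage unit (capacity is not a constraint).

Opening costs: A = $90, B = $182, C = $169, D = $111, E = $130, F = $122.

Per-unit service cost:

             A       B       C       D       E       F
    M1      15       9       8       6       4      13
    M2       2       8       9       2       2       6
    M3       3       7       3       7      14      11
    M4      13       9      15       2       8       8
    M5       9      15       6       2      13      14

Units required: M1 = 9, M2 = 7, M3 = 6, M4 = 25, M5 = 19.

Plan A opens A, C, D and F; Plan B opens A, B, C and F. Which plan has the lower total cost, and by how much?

Plan A is cheaper by 315.

Plan A: {A, C, D, F}: M1→D 6·9=54, M2→A 2·7=14, M3→A 3·6=18, M4→D 2·25=50, M5→D 2·19=38. Service 174; fixed 492; total 666.
Plan B: {A, B, C, F}: M1→C 8·9=72, M2→A 2·7=14, M3→A 3·6=18, M4→F 8·25=200, M5→C 6·19=114. Service 418; fixed 563; total 981.
Difference: |666 − 981| = 315.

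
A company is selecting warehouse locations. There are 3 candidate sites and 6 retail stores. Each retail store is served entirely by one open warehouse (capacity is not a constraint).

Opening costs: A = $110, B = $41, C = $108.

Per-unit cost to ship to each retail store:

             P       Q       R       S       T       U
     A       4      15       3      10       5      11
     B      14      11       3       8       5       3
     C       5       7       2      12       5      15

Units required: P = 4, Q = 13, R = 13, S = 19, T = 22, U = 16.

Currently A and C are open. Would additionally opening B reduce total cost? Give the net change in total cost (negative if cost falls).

Current service cost with {A, C}: 609.
Adding B: each retail store re-picks its cheapest; new service cost 443, saving 166.
Extra fixed cost: 41. Net change = 41 − 166 = -125.
(Totals: 827 → 702.)

Yes — net change −125 (cost falls by 125).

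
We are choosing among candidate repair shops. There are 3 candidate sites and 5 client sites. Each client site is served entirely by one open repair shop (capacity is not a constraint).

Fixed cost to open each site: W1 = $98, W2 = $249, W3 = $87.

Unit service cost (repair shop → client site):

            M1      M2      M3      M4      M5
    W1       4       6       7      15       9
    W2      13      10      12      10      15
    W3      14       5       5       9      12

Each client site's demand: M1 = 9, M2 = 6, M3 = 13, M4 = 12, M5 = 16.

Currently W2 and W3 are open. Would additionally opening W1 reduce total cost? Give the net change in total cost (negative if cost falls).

Current service cost with {W2, W3}: 512.
Adding W1: each client site re-picks its cheapest; new service cost 383, saving 129.
Extra fixed cost: 98. Net change = 98 − 129 = -31.
(Totals: 848 → 817.)

Yes — net change −31 (cost falls by 31).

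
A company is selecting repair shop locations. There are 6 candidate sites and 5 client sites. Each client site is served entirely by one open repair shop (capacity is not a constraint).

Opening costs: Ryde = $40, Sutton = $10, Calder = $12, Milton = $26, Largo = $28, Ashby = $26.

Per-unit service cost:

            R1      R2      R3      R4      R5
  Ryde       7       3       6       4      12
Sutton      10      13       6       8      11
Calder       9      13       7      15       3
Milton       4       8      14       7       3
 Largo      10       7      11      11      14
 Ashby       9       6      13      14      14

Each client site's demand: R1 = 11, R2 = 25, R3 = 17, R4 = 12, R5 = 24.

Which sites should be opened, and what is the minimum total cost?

Open Ryde and Milton; minimum total cost 407.

For any fixed open set, each client site goes to its cheapest open site; total = fixed + service.
{Ryde, Milton}: R1→Milton 4·11=44, R2→Ryde 3·25=75, R3→Ryde 6·17=102, R4→Ryde 4·12=48, R5→Milton 3·24=72. Service 341; fixed 66; total 407.
{Ryde, Sutton, Milton}: service 341 + fixed 76 = 417
{Ryde, Calder, Milton}: R1→Milton 4·11=44, R2→Ryde 3·25=75, R3→Ryde 6·17=102, R4→Ryde 4·12=48, R5→Calder 3·24=72. Service 341; fixed 78; total 419.
{Ryde, Sutton, Calder, Milton, Largo, Ashby}: service 341 + fixed 142 = 483
No other subset beats 407.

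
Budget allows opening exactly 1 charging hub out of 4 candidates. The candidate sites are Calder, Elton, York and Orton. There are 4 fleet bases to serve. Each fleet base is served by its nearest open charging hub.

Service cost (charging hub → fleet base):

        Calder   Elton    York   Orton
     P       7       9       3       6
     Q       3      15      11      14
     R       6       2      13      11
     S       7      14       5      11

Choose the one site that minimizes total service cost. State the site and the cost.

With exactly 1 open, each fleet base uses its cheapest among the chosen.
{Calder}: P→Calder 7, Q→Calder 3, R→Calder 6, S→Calder 7. Service cost 23.
{York}: service cost 32
{Elton}: service cost 40
Among all 4 size-1 choices, {Calder} is lowest.

Choose Calder only; total service cost 23.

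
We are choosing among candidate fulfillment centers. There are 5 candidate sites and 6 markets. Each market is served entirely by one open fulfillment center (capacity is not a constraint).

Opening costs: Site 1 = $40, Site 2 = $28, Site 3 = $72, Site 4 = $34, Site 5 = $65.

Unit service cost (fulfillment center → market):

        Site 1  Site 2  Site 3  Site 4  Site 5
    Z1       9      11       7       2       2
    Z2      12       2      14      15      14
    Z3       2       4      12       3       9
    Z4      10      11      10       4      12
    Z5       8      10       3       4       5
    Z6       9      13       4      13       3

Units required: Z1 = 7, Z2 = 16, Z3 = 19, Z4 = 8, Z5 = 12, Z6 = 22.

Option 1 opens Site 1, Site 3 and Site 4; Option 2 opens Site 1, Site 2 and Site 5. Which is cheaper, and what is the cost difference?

Option 2 is cheaper by 123.

Option 1: {Site 1, Site 3, Site 4}: Z1→Site 4 2·7=14, Z2→Site 1 12·16=192, Z3→Site 1 2·19=38, Z4→Site 4 4·8=32, Z5→Site 3 3·12=36, Z6→Site 3 4·22=88. Service 400; fixed 146; total 546.
Option 2: {Site 1, Site 2, Site 5}: Z1→Site 5 2·7=14, Z2→Site 2 2·16=32, Z3→Site 1 2·19=38, Z4→Site 1 10·8=80, Z5→Site 5 5·12=60, Z6→Site 5 3·22=66. Service 290; fixed 133; total 423.
Difference: |546 − 423| = 123.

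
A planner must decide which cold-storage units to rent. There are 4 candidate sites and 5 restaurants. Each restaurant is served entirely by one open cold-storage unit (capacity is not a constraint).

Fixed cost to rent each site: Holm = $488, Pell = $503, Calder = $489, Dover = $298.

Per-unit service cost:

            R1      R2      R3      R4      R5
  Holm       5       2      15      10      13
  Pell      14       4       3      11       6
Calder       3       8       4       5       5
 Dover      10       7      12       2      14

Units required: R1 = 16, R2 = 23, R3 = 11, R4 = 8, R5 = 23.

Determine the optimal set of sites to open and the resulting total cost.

For any fixed open set, each restaurant goes to its cheapest open site; total = fixed + service.
{Calder}: R1→Calder 3·16=48, R2→Calder 8·23=184, R3→Calder 4·11=44, R4→Calder 5·8=40, R5→Calder 5·23=115. Service 431; fixed 489; total 920.
{Pell}: service 575 + fixed 503 = 1078
{Dover}: service 791 + fixed 298 = 1089
{Holm, Pell, Calder, Dover}: service 258 + fixed 1778 = 2036
(All 15 nonempty subsets were checked; Calder only is lowest.)

Open Calder only; minimum total cost 920.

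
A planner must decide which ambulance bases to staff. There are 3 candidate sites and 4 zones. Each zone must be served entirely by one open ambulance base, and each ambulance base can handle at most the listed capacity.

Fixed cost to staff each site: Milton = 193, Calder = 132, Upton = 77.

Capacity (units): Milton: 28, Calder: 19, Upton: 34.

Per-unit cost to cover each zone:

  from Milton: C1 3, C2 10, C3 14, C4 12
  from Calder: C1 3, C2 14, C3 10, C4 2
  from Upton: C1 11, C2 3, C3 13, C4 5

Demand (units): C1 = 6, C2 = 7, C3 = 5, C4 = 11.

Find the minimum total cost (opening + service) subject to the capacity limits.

Minimum total cost: 284

Open {Upton}: C1→Upton 11·6=66, C2→Upton 3·7=21, C3→Upton 13·5=65, C4→Upton 5·11=55.
Loads: Upton carries 29/34. Service 207; fixed 77; total 284.
Next best feasible plan costs 335.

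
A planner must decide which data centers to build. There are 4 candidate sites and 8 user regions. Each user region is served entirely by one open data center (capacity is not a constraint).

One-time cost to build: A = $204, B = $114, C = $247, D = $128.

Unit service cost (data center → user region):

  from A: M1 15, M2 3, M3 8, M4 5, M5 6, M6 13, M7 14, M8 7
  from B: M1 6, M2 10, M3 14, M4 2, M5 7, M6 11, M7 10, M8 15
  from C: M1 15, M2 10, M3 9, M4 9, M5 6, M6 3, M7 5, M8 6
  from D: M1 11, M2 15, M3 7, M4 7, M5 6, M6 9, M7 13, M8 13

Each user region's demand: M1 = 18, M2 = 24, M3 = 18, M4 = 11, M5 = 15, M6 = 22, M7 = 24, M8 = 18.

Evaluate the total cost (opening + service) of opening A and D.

Each user region is assigned to its cheapest site among the open ones.
{A, D}: M1→D 11·18=198, M2→A 3·24=72, M3→D 7·18=126, M4→A 5·11=55, M5→A 6·15=90, M6→D 9·22=198, M7→D 13·24=312, M8→A 7·18=126. Service 1177; fixed 332; total 1509.

Total cost: 1509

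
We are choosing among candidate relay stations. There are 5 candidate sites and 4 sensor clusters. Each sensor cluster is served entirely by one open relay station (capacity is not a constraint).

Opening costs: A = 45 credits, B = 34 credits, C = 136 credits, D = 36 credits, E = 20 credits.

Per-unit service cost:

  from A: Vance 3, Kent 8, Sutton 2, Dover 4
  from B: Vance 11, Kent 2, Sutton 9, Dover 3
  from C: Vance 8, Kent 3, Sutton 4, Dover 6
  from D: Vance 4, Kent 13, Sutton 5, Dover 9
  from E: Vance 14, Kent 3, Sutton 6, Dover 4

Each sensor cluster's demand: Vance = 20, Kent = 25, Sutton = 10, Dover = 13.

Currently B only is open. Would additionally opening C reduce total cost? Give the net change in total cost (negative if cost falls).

Current service cost with {B}: 399.
Adding C: each sensor cluster re-picks its cheapest; new service cost 289, saving 110.
Extra fixed cost: 136. Net change = 136 − 110 = 26.
(Totals: 433 → 459.)

No — net change +26 (cost rises by 26).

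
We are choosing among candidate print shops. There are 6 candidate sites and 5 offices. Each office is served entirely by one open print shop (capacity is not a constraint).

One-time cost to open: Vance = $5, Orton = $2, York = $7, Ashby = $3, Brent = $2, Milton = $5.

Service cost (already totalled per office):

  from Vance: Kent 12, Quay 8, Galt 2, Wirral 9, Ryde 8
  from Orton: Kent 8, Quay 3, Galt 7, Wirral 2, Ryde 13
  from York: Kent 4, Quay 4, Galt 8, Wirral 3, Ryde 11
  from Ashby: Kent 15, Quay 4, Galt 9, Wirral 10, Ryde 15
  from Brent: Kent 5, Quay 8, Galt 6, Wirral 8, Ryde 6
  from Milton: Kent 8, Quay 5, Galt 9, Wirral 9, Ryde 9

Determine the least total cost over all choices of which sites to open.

For any fixed open set, each office goes to its cheapest open site; total = fixed + service.
{Orton, Brent}: Kent→Brent 5, Quay→Orton 3, Galt→Brent 6, Wirral→Orton 2, Ryde→Brent 6. Service 22; fixed 4; total 26.
{Vance, Orton, Brent}: Kent→Brent 5, Quay→Orton 3, Galt→Vance 2, Wirral→Orton 2, Ryde→Brent 6. Service 18; fixed 9; total 27.
{Orton, Ashby, Brent}: Kent→Brent 5, Quay→Orton 3, Galt→Brent 6, Wirral→Orton 2, Ryde→Brent 6. Service 22; fixed 7; total 29.
{Vance, Orton, York, Ashby, Brent, Milton}: service 17 + fixed 24 = 41
No other subset beats 26.

Minimum total cost: 26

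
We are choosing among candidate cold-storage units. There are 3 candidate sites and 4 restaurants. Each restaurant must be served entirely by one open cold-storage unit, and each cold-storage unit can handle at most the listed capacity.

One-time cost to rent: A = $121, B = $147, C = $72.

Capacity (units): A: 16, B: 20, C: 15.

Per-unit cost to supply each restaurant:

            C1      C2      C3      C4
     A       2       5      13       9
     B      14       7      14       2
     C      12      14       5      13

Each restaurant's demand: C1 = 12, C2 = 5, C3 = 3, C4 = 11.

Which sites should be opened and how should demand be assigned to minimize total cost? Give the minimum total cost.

Open {A, B}: C1→A 2·12=24, C2→B 7·5=35, C3→A 13·3=39, C4→B 2·11=22.
Loads: A carries 15/16, B carries 16/20. Service 120; fixed 268; total 388.
Next best feasible plan costs 391.

Minimum total cost: 388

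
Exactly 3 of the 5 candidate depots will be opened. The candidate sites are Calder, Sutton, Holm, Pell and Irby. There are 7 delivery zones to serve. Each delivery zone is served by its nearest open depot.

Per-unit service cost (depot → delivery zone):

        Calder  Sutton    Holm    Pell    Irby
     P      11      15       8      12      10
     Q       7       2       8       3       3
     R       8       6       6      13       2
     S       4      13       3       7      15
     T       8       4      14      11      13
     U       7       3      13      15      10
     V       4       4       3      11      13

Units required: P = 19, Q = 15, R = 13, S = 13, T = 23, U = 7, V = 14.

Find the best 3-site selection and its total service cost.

Choose Sutton, Holm and Irby; total service cost 402.

With exactly 3 open, each delivery zone uses its cheapest among the chosen.
{Sutton, Holm, Irby}: P→Holm 8·19=152, Q→Sutton 2·15=30, R→Irby 2·13=26, S→Holm 3·13=39, T→Sutton 4·23=92, U→Sutton 3·7=21, V→Holm 3·14=42. Service cost 402.
{Calder, Sutton, Holm}: service cost 454
{Sutton, Holm, Pell}: service cost 454
Among all 10 size-3 choices, {Sutton, Holm, Irby} is lowest.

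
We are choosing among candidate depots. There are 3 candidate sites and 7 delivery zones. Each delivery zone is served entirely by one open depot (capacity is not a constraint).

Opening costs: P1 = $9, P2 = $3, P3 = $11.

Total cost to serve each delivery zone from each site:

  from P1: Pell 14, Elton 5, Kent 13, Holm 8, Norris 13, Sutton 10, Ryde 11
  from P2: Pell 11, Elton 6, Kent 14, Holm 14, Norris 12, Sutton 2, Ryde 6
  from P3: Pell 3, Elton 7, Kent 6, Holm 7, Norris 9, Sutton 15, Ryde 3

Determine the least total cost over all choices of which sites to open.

Minimum total cost: 50

For any fixed open set, each delivery zone goes to its cheapest open site; total = fixed + service.
{P2, P3}: Pell→P3 3, Elton→P2 6, Kent→P3 6, Holm→P3 7, Norris→P3 9, Sutton→P2 2, Ryde→P3 3. Service 36; fixed 14; total 50.
{P1, P2, P3}: service 35 + fixed 23 = 58
{P3}: service 50 + fixed 11 = 61
{P2}: service 65 + fixed 3 = 68
No other subset beats 50.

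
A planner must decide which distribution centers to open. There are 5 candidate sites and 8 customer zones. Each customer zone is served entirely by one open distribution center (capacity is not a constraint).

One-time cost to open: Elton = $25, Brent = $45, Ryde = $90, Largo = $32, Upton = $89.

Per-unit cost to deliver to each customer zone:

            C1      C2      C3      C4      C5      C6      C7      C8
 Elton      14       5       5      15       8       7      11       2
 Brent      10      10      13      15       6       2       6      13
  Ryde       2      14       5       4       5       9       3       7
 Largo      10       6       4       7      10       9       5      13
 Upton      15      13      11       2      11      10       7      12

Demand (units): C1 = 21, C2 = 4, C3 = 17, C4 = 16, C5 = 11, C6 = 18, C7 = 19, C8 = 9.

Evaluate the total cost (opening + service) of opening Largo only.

Total cost: 930

Each customer zone is assigned to its cheapest site among the open ones.
{Largo}: C1→Largo 10·21=210, C2→Largo 6·4=24, C3→Largo 4·17=68, C4→Largo 7·16=112, C5→Largo 10·11=110, C6→Largo 9·18=162, C7→Largo 5·19=95, C8→Largo 13·9=117. Service 898; fixed 32; total 930.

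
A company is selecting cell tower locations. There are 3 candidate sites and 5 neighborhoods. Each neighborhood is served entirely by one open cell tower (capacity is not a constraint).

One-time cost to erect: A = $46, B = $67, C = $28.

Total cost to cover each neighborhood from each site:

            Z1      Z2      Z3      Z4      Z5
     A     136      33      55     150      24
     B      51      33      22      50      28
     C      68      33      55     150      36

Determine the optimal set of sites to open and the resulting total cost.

Open B only; minimum total cost 251.

For any fixed open set, each neighborhood goes to its cheapest open site; total = fixed + service.
{B}: Z1→B 51, Z2→B 33, Z3→B 22, Z4→B 50, Z5→B 28. Service 184; fixed 67; total 251.
{B, C}: service 184 + fixed 95 = 279
{A, B}: service 180 + fixed 113 = 293
{A, B, C}: service 180 + fixed 141 = 321
No other subset beats 251.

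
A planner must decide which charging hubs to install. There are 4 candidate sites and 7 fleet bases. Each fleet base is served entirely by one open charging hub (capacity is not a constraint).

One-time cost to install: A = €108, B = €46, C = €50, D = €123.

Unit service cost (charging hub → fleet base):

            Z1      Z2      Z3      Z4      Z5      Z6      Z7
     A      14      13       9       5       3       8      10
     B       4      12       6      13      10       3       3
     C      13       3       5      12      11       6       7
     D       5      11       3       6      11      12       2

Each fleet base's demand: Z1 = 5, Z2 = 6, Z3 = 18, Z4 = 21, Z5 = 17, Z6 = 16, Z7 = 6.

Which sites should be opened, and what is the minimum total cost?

For any fixed open set, each fleet base goes to its cheapest open site; total = fixed + service.
{A, B, C}: Z1→B 4·5=20, Z2→C 3·6=18, Z3→C 5·18=90, Z4→A 5·21=105, Z5→A 3·17=51, Z6→B 3·16=48, Z7→B 3·6=18. Service 350; fixed 204; total 554.
{A, B}: service 422 + fixed 154 = 576
{A, C}: Z1→C 13·5=65, Z2→C 3·6=18, Z3→C 5·18=90, Z4→A 5·21=105, Z5→A 3·17=51, Z6→C 6·16=96, Z7→C 7·6=42. Service 467; fixed 158; total 625.
{A, B, C, D}: service 308 + fixed 327 = 635
No other subset beats 554.

Open A, B and C; minimum total cost 554.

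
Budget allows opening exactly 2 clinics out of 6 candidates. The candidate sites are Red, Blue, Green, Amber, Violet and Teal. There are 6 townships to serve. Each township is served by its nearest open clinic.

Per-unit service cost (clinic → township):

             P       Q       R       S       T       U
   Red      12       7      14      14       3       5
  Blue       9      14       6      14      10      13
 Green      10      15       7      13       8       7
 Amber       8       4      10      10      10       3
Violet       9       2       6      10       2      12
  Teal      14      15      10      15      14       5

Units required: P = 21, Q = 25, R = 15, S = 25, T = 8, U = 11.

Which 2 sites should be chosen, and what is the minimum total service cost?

With exactly 2 open, each township uses its cheapest among the chosen.
{Amber, Violet}: P→Amber 8·21=168, Q→Violet 2·25=50, R→Violet 6·15=90, S→Amber 10·25=250, T→Violet 2·8=16, U→Amber 3·11=33. Service cost 607.
{Red, Violet}: service cost 650
{Violet, Teal}: service cost 650
Among all 15 size-2 choices, {Amber, Violet} is lowest.

Choose Amber and Violet; total service cost 607.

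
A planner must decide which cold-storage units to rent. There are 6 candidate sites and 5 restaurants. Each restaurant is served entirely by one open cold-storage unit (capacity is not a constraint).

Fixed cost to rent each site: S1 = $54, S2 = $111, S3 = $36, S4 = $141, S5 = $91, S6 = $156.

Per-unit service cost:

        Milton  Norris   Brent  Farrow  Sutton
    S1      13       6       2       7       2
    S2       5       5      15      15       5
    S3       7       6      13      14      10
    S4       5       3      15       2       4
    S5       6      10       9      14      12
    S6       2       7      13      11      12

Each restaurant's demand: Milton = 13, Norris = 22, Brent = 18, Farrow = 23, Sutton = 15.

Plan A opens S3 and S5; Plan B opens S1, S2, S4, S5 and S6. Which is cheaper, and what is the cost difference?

Plan A: {S3, S5}: Milton→S5 6·13=78, Norris→S3 6·22=132, Brent→S5 9·18=162, Farrow→S3 14·23=322, Sutton→S3 10·15=150. Service 844; fixed 127; total 971.
Plan B: {S1, S2, S4, S5, S6}: Milton→S6 2·13=26, Norris→S4 3·22=66, Brent→S1 2·18=36, Farrow→S4 2·23=46, Sutton→S1 2·15=30. Service 204; fixed 553; total 757.
Difference: |971 − 757| = 214.

Plan B is cheaper by 214.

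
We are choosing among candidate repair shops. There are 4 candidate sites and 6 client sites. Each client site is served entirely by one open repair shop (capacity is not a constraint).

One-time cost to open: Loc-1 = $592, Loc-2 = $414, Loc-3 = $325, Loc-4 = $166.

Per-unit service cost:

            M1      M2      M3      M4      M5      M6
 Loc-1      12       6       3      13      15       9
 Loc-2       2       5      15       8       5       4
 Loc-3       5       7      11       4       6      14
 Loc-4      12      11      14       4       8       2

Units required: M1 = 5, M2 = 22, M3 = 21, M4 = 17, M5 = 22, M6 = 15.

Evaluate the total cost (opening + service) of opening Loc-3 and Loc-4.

Total cost: 1131

Each client site is assigned to its cheapest site among the open ones.
{Loc-3, Loc-4}: M1→Loc-3 5·5=25, M2→Loc-3 7·22=154, M3→Loc-3 11·21=231, M4→Loc-3 4·17=68, M5→Loc-3 6·22=132, M6→Loc-4 2·15=30. Service 640; fixed 491; total 1131.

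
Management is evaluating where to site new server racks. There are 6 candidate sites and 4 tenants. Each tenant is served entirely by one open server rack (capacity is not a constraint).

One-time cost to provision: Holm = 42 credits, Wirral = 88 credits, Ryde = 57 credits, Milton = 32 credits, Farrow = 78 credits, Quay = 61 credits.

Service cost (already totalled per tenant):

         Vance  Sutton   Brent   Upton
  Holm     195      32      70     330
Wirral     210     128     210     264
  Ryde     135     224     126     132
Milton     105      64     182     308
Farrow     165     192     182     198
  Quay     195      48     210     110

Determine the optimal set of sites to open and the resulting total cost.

For any fixed open set, each tenant goes to its cheapest open site; total = fixed + service.
{Holm, Milton, Quay}: Vance→Milton 105, Sutton→Holm 32, Brent→Holm 70, Upton→Quay 110. Service 317; fixed 135; total 452.
{Holm, Ryde}: Vance→Ryde 135, Sutton→Holm 32, Brent→Holm 70, Upton→Ryde 132. Service 369; fixed 99; total 468.
{Holm, Ryde, Milton}: service 339 + fixed 131 = 470
{Holm, Wirral, Ryde, Milton, Farrow, Quay}: service 317 + fixed 358 = 675
No other subset beats 452.

Open Holm, Milton and Quay; minimum total cost 452.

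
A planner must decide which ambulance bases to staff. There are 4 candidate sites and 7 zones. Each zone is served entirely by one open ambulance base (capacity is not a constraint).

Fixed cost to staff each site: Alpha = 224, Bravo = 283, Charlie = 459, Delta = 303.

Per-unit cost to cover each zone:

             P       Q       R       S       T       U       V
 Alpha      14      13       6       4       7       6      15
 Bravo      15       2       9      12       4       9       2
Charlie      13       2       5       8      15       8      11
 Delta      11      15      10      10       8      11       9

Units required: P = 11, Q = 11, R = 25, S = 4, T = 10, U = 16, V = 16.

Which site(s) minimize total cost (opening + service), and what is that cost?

For any fixed open set, each zone goes to its cheapest open site; total = fixed + service.
{Bravo}: P→Bravo 15·11=165, Q→Bravo 2·11=22, R→Bravo 9·25=225, S→Bravo 12·4=48, T→Bravo 4·10=40, U→Bravo 9·16=144, V→Bravo 2·16=32. Service 676; fixed 283; total 959.
{Alpha, Bravo}: service 510 + fixed 507 = 1017
{Alpha}: service 869 + fixed 224 = 1093
{Alpha, Bravo, Charlie, Delta}: P→Delta 11·11=121, Q→Bravo 2·11=22, R→Charlie 5·25=125, S→Alpha 4·4=16, T→Bravo 4·10=40, U→Alpha 6·16=96, V→Bravo 2·16=32. Service 452; fixed 1269; total 1721.
(All 15 nonempty subsets were checked; Bravo only is lowest.)

Open Bravo only; minimum total cost 959.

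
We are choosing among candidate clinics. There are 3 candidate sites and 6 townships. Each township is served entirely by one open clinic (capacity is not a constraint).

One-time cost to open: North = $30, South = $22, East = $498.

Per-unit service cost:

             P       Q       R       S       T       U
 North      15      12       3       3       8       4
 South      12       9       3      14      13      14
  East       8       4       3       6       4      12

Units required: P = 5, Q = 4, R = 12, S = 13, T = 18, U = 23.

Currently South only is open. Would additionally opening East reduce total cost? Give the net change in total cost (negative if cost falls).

Current service cost with {South}: 870.
Adding East: each township re-picks its cheapest; new service cost 518, saving 352.
Extra fixed cost: 498. Net change = 498 − 352 = 146.
(Totals: 892 → 1038.)

No — net change +146 (cost rises by 146).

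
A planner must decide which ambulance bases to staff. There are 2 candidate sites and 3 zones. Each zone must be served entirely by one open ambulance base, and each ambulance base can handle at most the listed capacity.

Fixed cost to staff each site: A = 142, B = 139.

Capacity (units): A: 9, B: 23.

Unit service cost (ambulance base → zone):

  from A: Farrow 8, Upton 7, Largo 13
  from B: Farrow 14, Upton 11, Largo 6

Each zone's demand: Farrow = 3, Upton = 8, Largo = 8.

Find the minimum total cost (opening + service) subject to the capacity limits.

Open {B}: Farrow→B 14·3=42, Upton→B 11·8=88, Largo→B 6·8=48.
Loads: B carries 19/23. Service 178; fixed 139; total 317.
Next best feasible plan costs 427.

Minimum total cost: 317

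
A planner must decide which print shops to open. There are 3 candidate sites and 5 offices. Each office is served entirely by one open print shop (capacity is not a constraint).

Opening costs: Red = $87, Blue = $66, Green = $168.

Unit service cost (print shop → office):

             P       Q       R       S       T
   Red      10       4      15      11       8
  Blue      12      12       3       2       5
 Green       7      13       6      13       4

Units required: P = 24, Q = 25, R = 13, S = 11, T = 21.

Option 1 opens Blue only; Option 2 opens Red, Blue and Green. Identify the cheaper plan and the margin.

Option 1: {Blue}: P→Blue 12·24=288, Q→Blue 12·25=300, R→Blue 3·13=39, S→Blue 2·11=22, T→Blue 5·21=105. Service 754; fixed 66; total 820.
Option 2: {Red, Blue, Green}: P→Green 7·24=168, Q→Red 4·25=100, R→Blue 3·13=39, S→Blue 2·11=22, T→Green 4·21=84. Service 413; fixed 321; total 734.
Difference: |820 − 734| = 86.

Option 2 is cheaper by 86.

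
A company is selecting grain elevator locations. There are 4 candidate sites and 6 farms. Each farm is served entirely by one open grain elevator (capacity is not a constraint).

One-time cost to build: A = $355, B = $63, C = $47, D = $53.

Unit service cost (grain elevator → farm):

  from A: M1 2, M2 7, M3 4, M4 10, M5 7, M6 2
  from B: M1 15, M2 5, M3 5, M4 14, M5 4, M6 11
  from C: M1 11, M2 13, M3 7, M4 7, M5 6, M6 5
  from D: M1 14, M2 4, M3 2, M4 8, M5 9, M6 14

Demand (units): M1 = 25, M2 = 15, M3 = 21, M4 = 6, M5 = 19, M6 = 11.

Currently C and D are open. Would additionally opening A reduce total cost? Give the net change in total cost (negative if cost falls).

Current service cost with {C, D}: 588.
Adding A: each farm re-picks its cheapest; new service cost 330, saving 258.
Extra fixed cost: 355. Net change = 355 − 258 = 97.
(Totals: 688 → 785.)

No — net change +97 (cost rises by 97).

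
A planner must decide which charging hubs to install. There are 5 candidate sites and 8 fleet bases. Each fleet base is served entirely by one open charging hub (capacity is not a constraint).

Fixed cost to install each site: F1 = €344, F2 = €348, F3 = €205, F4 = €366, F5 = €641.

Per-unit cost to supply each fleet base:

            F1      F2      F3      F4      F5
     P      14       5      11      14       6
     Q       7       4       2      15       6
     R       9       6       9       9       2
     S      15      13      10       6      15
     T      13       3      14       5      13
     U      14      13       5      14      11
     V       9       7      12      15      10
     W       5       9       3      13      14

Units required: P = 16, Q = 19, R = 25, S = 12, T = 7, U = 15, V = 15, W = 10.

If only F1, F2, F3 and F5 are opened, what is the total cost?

Each fleet base is assigned to its cheapest site among the open ones.
{F1, F2, F3, F5}: P→F2 5·16=80, Q→F3 2·19=38, R→F5 2·25=50, S→F3 10·12=120, T→F2 3·7=21, U→F3 5·15=75, V→F2 7·15=105, W→F3 3·10=30. Service 519; fixed 1538; total 2057.

Total cost: 2057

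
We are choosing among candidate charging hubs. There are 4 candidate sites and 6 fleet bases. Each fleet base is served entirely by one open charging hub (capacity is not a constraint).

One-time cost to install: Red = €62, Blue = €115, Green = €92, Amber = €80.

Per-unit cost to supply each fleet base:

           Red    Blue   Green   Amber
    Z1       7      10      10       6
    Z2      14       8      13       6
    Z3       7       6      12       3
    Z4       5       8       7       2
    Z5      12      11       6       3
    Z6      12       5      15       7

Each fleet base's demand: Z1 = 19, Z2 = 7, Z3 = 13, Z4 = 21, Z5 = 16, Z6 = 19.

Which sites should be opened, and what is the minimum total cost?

Open Amber only; minimum total cost 498.

For any fixed open set, each fleet base goes to its cheapest open site; total = fixed + service.
{Amber}: Z1→Amber 6·19=114, Z2→Amber 6·7=42, Z3→Amber 3·13=39, Z4→Amber 2·21=42, Z5→Amber 3·16=48, Z6→Amber 7·19=133. Service 418; fixed 80; total 498.
{Red, Amber}: service 418 + fixed 142 = 560
{Blue, Amber}: Z1→Amber 6·19=114, Z2→Amber 6·7=42, Z3→Amber 3·13=39, Z4→Amber 2·21=42, Z5→Amber 3·16=48, Z6→Blue 5·19=95. Service 380; fixed 195; total 575.
{Red, Blue, Green, Amber}: service 380 + fixed 349 = 729
No other subset beats 498.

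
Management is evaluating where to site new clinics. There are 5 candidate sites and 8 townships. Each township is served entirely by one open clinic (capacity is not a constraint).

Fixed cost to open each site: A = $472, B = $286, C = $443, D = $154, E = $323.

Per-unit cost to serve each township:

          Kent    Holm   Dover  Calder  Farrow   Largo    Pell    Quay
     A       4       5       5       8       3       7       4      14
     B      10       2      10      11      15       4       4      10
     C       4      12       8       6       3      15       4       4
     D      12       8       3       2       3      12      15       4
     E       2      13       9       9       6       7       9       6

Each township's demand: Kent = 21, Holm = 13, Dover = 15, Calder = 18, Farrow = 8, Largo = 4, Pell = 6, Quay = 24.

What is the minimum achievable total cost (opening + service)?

Minimum total cost: 849

For any fixed open set, each township goes to its cheapest open site; total = fixed + service.
{D}: Kent→D 12·21=252, Holm→D 8·13=104, Dover→D 3·15=45, Calder→D 2·18=36, Farrow→D 3·8=24, Largo→D 12·4=48, Pell→D 15·6=90, Quay→D 4·24=96. Service 695; fixed 154; total 849.
{D, E}: service 429 + fixed 477 = 906
{B, D}: Kent→B 10·21=210, Holm→B 2·13=26, Dover→D 3·15=45, Calder→D 2·18=36, Farrow→D 3·8=24, Largo→B 4·4=16, Pell→B 4·6=24, Quay→D 4·24=96. Service 477; fixed 440; total 917.
{A, B, C, D, E}: service 309 + fixed 1678 = 1987
No other subset beats 849.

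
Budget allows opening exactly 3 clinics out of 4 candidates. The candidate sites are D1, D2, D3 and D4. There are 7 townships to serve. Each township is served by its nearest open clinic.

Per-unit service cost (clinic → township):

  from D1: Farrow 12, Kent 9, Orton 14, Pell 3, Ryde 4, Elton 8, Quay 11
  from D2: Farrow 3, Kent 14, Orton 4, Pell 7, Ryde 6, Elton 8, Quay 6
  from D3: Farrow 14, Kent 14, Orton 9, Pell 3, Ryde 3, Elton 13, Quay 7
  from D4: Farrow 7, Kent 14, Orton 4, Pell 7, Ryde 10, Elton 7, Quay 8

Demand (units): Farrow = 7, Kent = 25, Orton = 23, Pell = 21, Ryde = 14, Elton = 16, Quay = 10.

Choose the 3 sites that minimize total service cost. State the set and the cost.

Choose D1, D2 and D4; total service cost 629.

With exactly 3 open, each township uses its cheapest among the chosen.
{D1, D2, D4}: Farrow→D2 3·7=21, Kent→D1 9·25=225, Orton→D2 4·23=92, Pell→D1 3·21=63, Ryde→D1 4·14=56, Elton→D4 7·16=112, Quay→D2 6·10=60. Service cost 629.
{D1, D2, D3}: service cost 631
{D1, D3, D4}: service cost 653
Among all 4 size-3 choices, {D1, D2, D4} is lowest.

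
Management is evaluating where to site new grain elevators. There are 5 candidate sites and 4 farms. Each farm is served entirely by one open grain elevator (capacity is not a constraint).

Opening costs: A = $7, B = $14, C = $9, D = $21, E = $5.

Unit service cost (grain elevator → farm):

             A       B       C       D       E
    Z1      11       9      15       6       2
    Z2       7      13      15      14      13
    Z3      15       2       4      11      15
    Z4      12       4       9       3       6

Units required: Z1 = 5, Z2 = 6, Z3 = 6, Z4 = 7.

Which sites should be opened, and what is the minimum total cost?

Open A, B and E; minimum total cost 118.

For any fixed open set, each farm goes to its cheapest open site; total = fixed + service.
{A, B, E}: Z1→E 2·5=10, Z2→A 7·6=42, Z3→B 2·6=12, Z4→B 4·7=28. Service 92; fixed 26; total 118.
{A, B, C, E}: service 92 + fixed 35 = 127
{A, B, D, E}: service 85 + fixed 47 = 132
{A, B, C, D, E}: service 85 + fixed 56 = 141
No other subset beats 118.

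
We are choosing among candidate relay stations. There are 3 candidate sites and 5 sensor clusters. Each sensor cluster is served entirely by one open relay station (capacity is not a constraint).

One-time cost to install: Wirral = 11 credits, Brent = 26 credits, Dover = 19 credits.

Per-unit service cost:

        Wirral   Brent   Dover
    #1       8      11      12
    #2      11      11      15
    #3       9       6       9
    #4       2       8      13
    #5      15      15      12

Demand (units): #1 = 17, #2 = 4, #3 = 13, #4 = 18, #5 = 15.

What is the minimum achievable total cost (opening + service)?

For any fixed open set, each sensor cluster goes to its cheapest open site; total = fixed + service.
{Wirral, Brent, Dover}: #1→Wirral 8·17=136, #2→Wirral 11·4=44, #3→Brent 6·13=78, #4→Wirral 2·18=36, #5→Dover 12·15=180. Service 474; fixed 56; total 530.
{Wirral, Dover}: #1→Wirral 8·17=136, #2→Wirral 11·4=44, #3→Wirral 9·13=117, #4→Wirral 2·18=36, #5→Dover 12·15=180. Service 513; fixed 30; total 543.
{Wirral, Brent}: service 519 + fixed 37 = 556
{Wirral}: #1→Wirral 8·17=136, #2→Wirral 11·4=44, #3→Wirral 9·13=117, #4→Wirral 2·18=36, #5→Wirral 15·15=225. Service 558; fixed 11; total 569.
No other subset beats 530.

Minimum total cost: 530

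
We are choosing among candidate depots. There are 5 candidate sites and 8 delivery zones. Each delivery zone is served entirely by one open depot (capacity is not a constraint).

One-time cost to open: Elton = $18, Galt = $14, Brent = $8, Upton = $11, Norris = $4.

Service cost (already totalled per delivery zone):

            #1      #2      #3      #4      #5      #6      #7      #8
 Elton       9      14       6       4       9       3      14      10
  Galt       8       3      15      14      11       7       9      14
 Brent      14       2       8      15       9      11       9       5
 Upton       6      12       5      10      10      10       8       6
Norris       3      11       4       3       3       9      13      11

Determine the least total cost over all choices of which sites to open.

For any fixed open set, each delivery zone goes to its cheapest open site; total = fixed + service.
{Brent, Norris}: #1→Norris 3, #2→Brent 2, #3→Norris 4, #4→Norris 3, #5→Norris 3, #6→Norris 9, #7→Brent 9, #8→Brent 5. Service 38; fixed 12; total 50.
{Brent, Upton, Norris}: service 37 + fixed 23 = 60
{Galt, Norris}: service 43 + fixed 18 = 61
{Elton, Galt, Brent, Upton, Norris}: service 31 + fixed 55 = 86
No other subset beats 50.

Minimum total cost: 50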